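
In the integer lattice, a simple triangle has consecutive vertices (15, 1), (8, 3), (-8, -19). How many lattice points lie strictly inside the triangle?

92

Using the shoelace formula, 2A = |[15·3 − 8·1] + [8·(-19) − (-8)·3] + [(-8)·1 − 15·(-19)]| = 186, so the area is 93.
Along each edge there are gcd(|Δx|,|Δy|)+1 lattice points, so counting each shared vertex once the boundary has gcd(7,2) + gcd(16,22) + gcd(23,20) = 1+2+1 = 4.
By Pick's theorem A = I + B/2 − 1, so I = 93 − 4/2 + 1 = 92.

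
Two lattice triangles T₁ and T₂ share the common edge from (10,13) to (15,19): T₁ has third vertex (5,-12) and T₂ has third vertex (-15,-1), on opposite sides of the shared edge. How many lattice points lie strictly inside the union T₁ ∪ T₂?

The union is the simple quadrilateral with vertices (10,13), (5,-12), (15,19), (-15,-1) in order.
The shoelace formula gives twice the area as |(10·(-12) − 5·13) + (5·19 − 15·(-12)) + (15·(-1) − (-15)·19) + ((-15)·13 − 10·(-1))| = 175, so the area is 87.5.
Along each edge there are gcd(|Δx|,|Δy|)+1 lattice points, so counting each shared vertex once the boundary has gcd(5,25) + gcd(10,31) + gcd(30,20) + gcd(25,14) = 5+1+10+1 = 17.
By Pick's theorem I = A − B/2 + 1 = 87.5 − 17/2 + 1 = 80.

80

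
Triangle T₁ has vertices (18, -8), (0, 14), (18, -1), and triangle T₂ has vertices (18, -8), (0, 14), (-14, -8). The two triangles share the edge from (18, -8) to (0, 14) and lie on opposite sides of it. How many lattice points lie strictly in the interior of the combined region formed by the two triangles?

394

The union is the simple quadrilateral with vertices (18, -8), (18, -1), (0, 14), (-14, -8) in order.
Using the shoelace formula, 2A = |[18·(-1) − 18·(-8)] + [18·14 − 0·(-1)] + [0·(-8) − (-14)·14] + [(-14)·(-8) − 18·(-8)]| = 830, so the area is 415.
Summing gcd(|Δx|,|Δy|) over the edges gives the boundary count: gcd(0,7) + gcd(18,15) + gcd(14,22) + gcd(32,0) = 7+3+2+32 = 44.
By Pick's theorem I = A − B/2 + 1 = 415 − 44/2 + 1 = 394.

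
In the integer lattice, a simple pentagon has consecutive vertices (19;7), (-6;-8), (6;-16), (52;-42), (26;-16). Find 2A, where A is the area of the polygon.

1360

The shoelace formula gives twice the area as |(19·(-8) − (-6)·7) + ((-6)·(-16) − 6·(-8)) + (6·(-42) − 52·(-16)) + (52·(-16) − 26·(-42)) + (26·7 − 19·(-16))| = 1360, so the area is 680.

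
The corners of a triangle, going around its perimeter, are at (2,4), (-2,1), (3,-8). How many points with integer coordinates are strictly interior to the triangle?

25

By the shoelace formula, twice the signed area is |(2·1 − (-2)·4) + ((-2)·(-8) − 3·1) + (3·4 − 2·(-8))| = 51, so the area is 25.5.
Along each edge there are gcd(|Δx|,|Δy|)+1 lattice points, so counting each shared vertex once the boundary has gcd(4,3) + gcd(5,9) + gcd(1,12) = 1+1+1 = 3.
By Pick's theorem A = I + B/2 − 1, so I = 25.5 − 3/2 + 1 = 25.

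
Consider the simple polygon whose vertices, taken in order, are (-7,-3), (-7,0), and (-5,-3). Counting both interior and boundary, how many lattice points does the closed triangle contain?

Using the shoelace formula, 2A = |((-7)·0 − (-7)·(-3)) + ((-7)·(-3) − (-5)·0) + ((-5)·(-3) − (-7)·(-3))| = 6, so the area is 3.
Summing gcd(|Δx|,|Δy|) over the edges gives the boundary count: gcd(0,3) + gcd(2,3) + gcd(2,0) = 3+1+2 = 6.
Pick's theorem gives I = A − B/2 + 1 = 3 − 6/2 + 1 = 1, so the closed region contains I + B = 1 + 6 = 7 lattice points.

7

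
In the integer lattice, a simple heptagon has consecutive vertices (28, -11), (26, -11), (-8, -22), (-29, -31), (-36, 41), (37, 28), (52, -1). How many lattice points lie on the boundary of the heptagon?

Along each edge there are gcd(|Δx|,|Δy|)+1 lattice points, so counting each shared vertex once the boundary has gcd(2,0) + gcd(34,11) + gcd(21,9) + gcd(7,72) + gcd(73,13) + gcd(15,29) + gcd(24,10) = 2+1+3+1+1+1+2 = 11.

11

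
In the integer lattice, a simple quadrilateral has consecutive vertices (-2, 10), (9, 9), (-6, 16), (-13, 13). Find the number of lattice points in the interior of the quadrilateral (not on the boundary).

By the shoelace formula, twice the signed area is |((-2)·9 − 9·10) + (9·16 − (-6)·9) + ((-6)·13 − (-13)·16) + ((-13)·10 − (-2)·13)| = 116, so the area is 58.
Along each edge there are gcd(|Δx|,|Δy|)+1 lattice points, so counting each shared vertex once the boundary has gcd(11,1) + gcd(15,7) + gcd(7,3) + gcd(11,3) = 1+1+1+1 = 4.
Pick's theorem gives I = A − B/2 + 1 = 58 − 4/2 + 1 = 57.

57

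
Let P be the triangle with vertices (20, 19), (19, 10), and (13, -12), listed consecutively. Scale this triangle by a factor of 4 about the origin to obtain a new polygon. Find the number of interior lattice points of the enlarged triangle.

By the shoelace formula, twice the signed area is |[20·10 − 19·19] + [19·(-12) − 13·10] + [13·19 − 20·(-12)]| = 32, so the area is 16.
Summing gcd(|Δx|,|Δy|) over the edges gives the boundary count: gcd(1,9) + gcd(6,22) + gcd(7,31) = 1+2+1 = 4.
Scaling by 4 multiplies the area by 4² = 16 (so the new area is 256) and multiplies the boundary lattice-point count by 4, giving 16.
By Pick's theorem, the interior count of the dilated polygon is 256 − 16/2 + 1 = 249.

249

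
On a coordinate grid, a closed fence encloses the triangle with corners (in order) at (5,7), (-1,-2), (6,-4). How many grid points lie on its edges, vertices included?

5

The number of boundary lattice points is Σ gcd(|Δx|,|Δy|) = gcd(6,9) + gcd(7,2) + gcd(1,11) = 3+1+1 = 5.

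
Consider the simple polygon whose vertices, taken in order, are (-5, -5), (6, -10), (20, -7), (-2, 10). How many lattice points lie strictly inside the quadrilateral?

The shoelace formula gives twice the area as |[(-5)·(-10) − 6·(-5)] + [6·(-7) − 20·(-10)] + [20·10 − (-2)·(-7)] + [(-2)·(-5) − (-5)·10]| = 484, so the area is 242.
The number of boundary lattice points is Σ gcd(|Δx|,|Δy|) = gcd(11,5) + gcd(14,3) + gcd(22,17) + gcd(3,15) = 1+1+1+3 = 6.
Pick's theorem gives I = A − B/2 + 1 = 242 − 6/2 + 1 = 240.

240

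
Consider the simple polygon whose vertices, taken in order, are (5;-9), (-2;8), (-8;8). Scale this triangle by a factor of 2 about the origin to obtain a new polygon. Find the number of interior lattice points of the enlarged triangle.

197

The shoelace formula gives twice the area as |(5·8 − (-2)·(-9)) + ((-2)·8 − (-8)·8) + ((-8)·(-9) − 5·8)| = 102, so the area is 51.
Along each edge there are gcd(|Δx|,|Δy|)+1 lattice points, so counting each shared vertex once the boundary has gcd(7,17) + gcd(6,0) + gcd(13,17) = 1+6+1 = 8.
Scaling by 2 multiplies the area by 2² = 4 (so the new area is 204) and multiplies the boundary lattice-point count by 2, giving 16.
By Pick's theorem, the interior count of the dilated polygon is 204 − 16/2 + 1 = 197.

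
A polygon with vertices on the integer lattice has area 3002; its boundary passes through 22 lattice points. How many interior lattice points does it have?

Pick's theorem A = I + B/2 − 1 rearranges to I = A − B/2 + 1 = 3002 − 22/2 + 1 = 2992.

2992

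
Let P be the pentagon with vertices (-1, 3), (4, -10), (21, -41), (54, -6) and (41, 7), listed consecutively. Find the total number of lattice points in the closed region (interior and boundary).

1453

Using the shoelace formula, 2A = |((-1)·(-10) − 4·3) + (4·(-41) − 21·(-10)) + (21·(-6) − 54·(-41)) + (54·7 − 41·(-6)) + (41·3 − (-1)·7)| = 2886, so the area is 1443.
Summing gcd(|Δx|,|Δy|) over the edges gives the boundary count: gcd(5,13) + gcd(17,31) + gcd(33,35) + gcd(13,13) + gcd(42,4) = 1+1+1+13+2 = 18.
Pick's theorem gives I = A − B/2 + 1 = 1443 − 18/2 + 1 = 1435, so the closed region contains I + B = 1435 + 18 = 1453 lattice points.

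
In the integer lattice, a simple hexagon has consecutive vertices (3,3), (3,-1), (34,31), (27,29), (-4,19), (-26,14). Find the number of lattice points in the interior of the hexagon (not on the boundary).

602

Using the shoelace formula, 2A = |[3·(-1) − 3·3] + [3·31 − 34·(-1)] + [34·29 − 27·31] + [27·19 − (-4)·29] + [(-4)·14 − (-26)·19] + [(-26)·3 − 3·14]| = 1211, so the area is 605.5.
The number of boundary lattice points is Σ gcd(|Δx|,|Δy|) = gcd(0,4) + gcd(31,32) + gcd(7,2) + gcd(31,10) + gcd(22,5) + gcd(29,11) = 4+1+1+1+1+1 = 9.
Pick's theorem gives I = A − B/2 + 1 = 605.5 − 9/2 + 1 = 602.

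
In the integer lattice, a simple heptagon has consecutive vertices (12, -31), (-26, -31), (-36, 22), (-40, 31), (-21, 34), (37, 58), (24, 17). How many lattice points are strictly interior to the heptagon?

3972

Using the shoelace formula, 2A = |(12·(-31) − (-26)·(-31)) + ((-26)·22 − (-36)·(-31)) + ((-36)·31 − (-40)·22) + ((-40)·34 − (-21)·31) + ((-21)·58 − 37·34) + (37·17 − 24·58) + (24·(-31) − 12·17)| = 7998, so the area is 3999.
Along each edge there are gcd(|Δx|,|Δy|)+1 lattice points, so counting each shared vertex once the boundary has gcd(38,0) + gcd(10,53) + gcd(4,9) + gcd(19,3) + gcd(58,24) + gcd(13,41) + gcd(12,48) = 38+1+1+1+2+1+12 = 56.
By Pick's theorem A = I + B/2 − 1, so I = 3999 − 56/2 + 1 = 3972.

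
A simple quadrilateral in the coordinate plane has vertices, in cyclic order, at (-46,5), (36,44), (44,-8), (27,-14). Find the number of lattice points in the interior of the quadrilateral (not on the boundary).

2666

Using the shoelace formula, 2A = |((-46)·44 − 36·5) + (36·(-8) − 44·44) + (44·(-14) − 27·(-8)) + (27·5 − (-46)·(-14))| = 5337, so the area is 2668.5.
Summing gcd(|Δx|,|Δy|) over the edges gives the boundary count: gcd(82,39) + gcd(8,52) + gcd(17,6) + gcd(73,19) = 1+4+1+1 = 7.
Pick's theorem gives I = A − B/2 + 1 = 2668.5 − 7/2 + 1 = 2666.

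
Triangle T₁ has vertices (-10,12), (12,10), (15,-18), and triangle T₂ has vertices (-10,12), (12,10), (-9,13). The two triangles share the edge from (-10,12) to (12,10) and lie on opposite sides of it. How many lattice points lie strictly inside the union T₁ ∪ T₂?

The union is the simple quadrilateral with vertices (-10,12), (15,-18), (12,10), (-9,13) in order.
Using the shoelace formula, 2A = |((-10)·(-18) − 15·12) + (15·10 − 12·(-18)) + (12·13 − (-9)·10) + ((-9)·12 − (-10)·13)| = 634, so the area is 317.
Along each edge there are gcd(|Δx|,|Δy|)+1 lattice points, so counting each shared vertex once the boundary has gcd(25,30) + gcd(3,28) + gcd(21,3) + gcd(1,1) = 5+1+3+1 = 10.
By Pick's theorem I = A − B/2 + 1 = 317 − 10/2 + 1 = 313.

313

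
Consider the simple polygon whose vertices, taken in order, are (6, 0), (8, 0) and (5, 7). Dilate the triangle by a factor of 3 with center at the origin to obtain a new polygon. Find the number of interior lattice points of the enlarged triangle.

58

The shoelace formula gives twice the area as |(6·0 − 8·0) + (8·7 − 5·0) + (5·0 − 6·7)| = 14, so the area is 7.
Summing gcd(|Δx|,|Δy|) over the edges gives the boundary count: gcd(2,0) + gcd(3,7) + gcd(1,7) = 2+1+1 = 4.
Scaling by 3 multiplies the area by 3² = 9 (so the new area is 63) and multiplies the boundary lattice-point count by 3, giving 12.
By Pick's theorem, the interior count of the dilated polygon is 63 − 12/2 + 1 = 58.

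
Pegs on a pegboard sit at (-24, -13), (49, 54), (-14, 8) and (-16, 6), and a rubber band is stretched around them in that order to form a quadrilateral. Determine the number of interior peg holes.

441

By the shoelace formula, twice the signed area is |((-24)·54 − 49·(-13)) + (49·8 − (-14)·54) + ((-14)·6 − (-16)·8) + ((-16)·(-13) − (-24)·6)| = 885, so the area is 442.5.
Along each edge there are gcd(|Δx|,|Δy|)+1 lattice points, so counting each shared vertex once the boundary has gcd(73,67) + gcd(63,46) + gcd(2,2) + gcd(8,19) = 1+1+2+1 = 5.
By Pick's theorem A = I + B/2 − 1, so I = 442.5 − 5/2 + 1 = 441.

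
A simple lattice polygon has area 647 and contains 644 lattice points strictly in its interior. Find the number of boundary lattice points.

8

Pick's theorem gives A = I + B/2 − 1, so B = 2(A − I + 1) = 2(647 − 644 + 1) = 8.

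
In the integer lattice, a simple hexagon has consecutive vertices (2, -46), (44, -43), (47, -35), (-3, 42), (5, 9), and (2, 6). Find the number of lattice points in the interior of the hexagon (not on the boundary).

1950

The shoelace formula gives twice the area as |[2·(-43) − 44·(-46)] + [44·(-35) − 47·(-43)] + [47·42 − (-3)·(-35)] + [(-3)·9 − 5·42] + [5·6 − 2·9] + [2·(-46) − 2·6]| = 3959, so the area is 3959/2.
Along each edge there are gcd(|Δx|,|Δy|)+1 lattice points, so counting each shared vertex once the boundary has gcd(42,3) + gcd(3,8) + gcd(50,77) + gcd(8,33) + gcd(3,3) + gcd(0,52) = 3+1+1+1+3+52 = 61.
Pick's theorem gives I = A − B/2 + 1 = 3959/2 − 61/2 + 1 = 1950.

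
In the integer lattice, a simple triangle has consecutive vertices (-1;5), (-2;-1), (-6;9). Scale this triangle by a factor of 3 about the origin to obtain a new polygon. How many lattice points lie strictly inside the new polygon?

The shoelace formula gives twice the area as |[(-1)·(-1) − (-2)·5] + [(-2)·9 − (-6)·(-1)] + [(-6)·5 − (-1)·9]| = 34, so the area is 17.
Along each edge there are gcd(|Δx|,|Δy|)+1 lattice points, so counting each shared vertex once the boundary has gcd(1,6) + gcd(4,10) + gcd(5,4) = 1+2+1 = 4.
Scaling by 3 multiplies the area by 3² = 9 (so the new area is 153) and multiplies the boundary lattice-point count by 3, giving 12.
By Pick's theorem, the interior count of the dilated polygon is 153 − 12/2 + 1 = 148.

148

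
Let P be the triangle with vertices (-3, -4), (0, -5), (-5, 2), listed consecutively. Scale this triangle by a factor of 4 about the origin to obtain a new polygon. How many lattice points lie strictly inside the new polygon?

By the shoelace formula, twice the signed area is |((-3)·(-5) − 0·(-4)) + (0·2 − (-5)·(-5)) + ((-5)·(-4) − (-3)·2)| = 16, so the area is 8.
Along each edge there are gcd(|Δx|,|Δy|)+1 lattice points, so counting each shared vertex once the boundary has gcd(3,1) + gcd(5,7) + gcd(2,6) = 1+1+2 = 4.
Scaling by 4 multiplies the area by 4² = 16 (so the new area is 128) and multiplies the boundary lattice-point count by 4, giving 16.
By Pick's theorem, the interior count of the dilated polygon is 128 − 16/2 + 1 = 121.

121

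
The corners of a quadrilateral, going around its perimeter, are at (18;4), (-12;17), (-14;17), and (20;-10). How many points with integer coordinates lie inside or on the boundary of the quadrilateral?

The shoelace formula gives twice the area as |(18·17 − (-12)·4) + ((-12)·17 − (-14)·17) + ((-14)·(-10) − 20·17) + (20·4 − 18·(-10))| = 448, so the area is 224.
Along each edge there are gcd(|Δx|,|Δy|)+1 lattice points, so counting each shared vertex once the boundary has gcd(30,13) + gcd(2,0) + gcd(34,27) + gcd(2,14) = 1+2+1+2 = 6.
Pick's theorem gives I = A − B/2 + 1 = 224 − 6/2 + 1 = 222, so the closed region contains I + B = 222 + 6 = 228 lattice points.

228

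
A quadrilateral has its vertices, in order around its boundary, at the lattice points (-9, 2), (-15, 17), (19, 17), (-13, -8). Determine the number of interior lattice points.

346

Using the shoelace formula, 2A = |[(-9)·17 − (-15)·2] + [(-15)·17 − 19·17] + [19·(-8) − (-13)·17] + [(-13)·2 − (-9)·(-8)]| = 730, so the area is 365.
Along each edge there are gcd(|Δx|,|Δy|)+1 lattice points, so counting each shared vertex once the boundary has gcd(6,15) + gcd(34,0) + gcd(32,25) + gcd(4,10) = 3+34+1+2 = 40.
By Pick's theorem A = I + B/2 − 1, so I = 365 − 40/2 + 1 = 346.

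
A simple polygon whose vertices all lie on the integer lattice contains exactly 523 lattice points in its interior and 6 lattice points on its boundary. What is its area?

525

Pick's theorem states A = I + B/2 − 1, so A = 523 + 6/2 − 1 = 525.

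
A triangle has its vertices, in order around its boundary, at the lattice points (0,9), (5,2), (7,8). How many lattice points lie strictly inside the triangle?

By the shoelace formula, twice the signed area is |[0·2 − 5·9] + [5·8 − 7·2] + [7·9 − 0·8]| = 44, so the area is 22.
Summing gcd(|Δx|,|Δy|) over the edges gives the boundary count: gcd(5,7) + gcd(2,6) + gcd(7,1) = 1+2+1 = 4.
By Pick's theorem A = I + B/2 − 1, so I = 22 − 4/2 + 1 = 21.

21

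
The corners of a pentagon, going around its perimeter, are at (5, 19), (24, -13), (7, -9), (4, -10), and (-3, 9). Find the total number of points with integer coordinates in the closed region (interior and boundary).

By the shoelace formula, twice the signed area is |[5·(-13) − 24·19] + [24·(-9) − 7·(-13)] + [7·(-10) − 4·(-9)] + [4·9 − (-3)·(-10)] + [(-3)·19 − 5·9]| = 776, so the area is 388.
The number of boundary lattice points is Σ gcd(|Δx|,|Δy|) = gcd(19,32) + gcd(17,4) + gcd(3,1) + gcd(7,19) + gcd(8,10) = 1+1+1+1+2 = 6.
Pick's theorem gives I = A − B/2 + 1 = 388 − 6/2 + 1 = 386, so the closed region contains I + B = 386 + 6 = 392 lattice points.

392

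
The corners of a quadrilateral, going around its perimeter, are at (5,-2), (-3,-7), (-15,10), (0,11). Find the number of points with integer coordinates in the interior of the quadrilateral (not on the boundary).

By the shoelace formula, twice the signed area is |(5·(-7) − (-3)·(-2)) + ((-3)·10 − (-15)·(-7)) + ((-15)·11 − 0·10) + (0·(-2) − 5·11)| = 396, so the area is 198.
Summing gcd(|Δx|,|Δy|) over the edges gives the boundary count: gcd(8,5) + gcd(12,17) + gcd(15,1) + gcd(5,13) = 1+1+1+1 = 4.
By Pick's theorem A = I + B/2 − 1, so I = 198 − 4/2 + 1 = 197.

197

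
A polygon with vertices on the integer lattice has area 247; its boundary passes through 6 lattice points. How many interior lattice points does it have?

245

Pick's theorem A = I + B/2 − 1 rearranges to I = A − B/2 + 1 = 247 − 6/2 + 1 = 245.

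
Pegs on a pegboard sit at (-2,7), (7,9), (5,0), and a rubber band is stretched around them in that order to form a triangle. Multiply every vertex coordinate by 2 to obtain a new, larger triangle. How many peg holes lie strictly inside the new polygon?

146

By the shoelace formula, twice the signed area is |((-2)·9 − 7·7) + (7·0 − 5·9) + (5·7 − (-2)·0)| = 77, so the area is 77/2.
Along each edge there are gcd(|Δx|,|Δy|)+1 lattice points, so counting each shared vertex once the boundary has gcd(9,2) + gcd(2,9) + gcd(7,7) = 1+1+7 = 9.
Scaling by 2 multiplies the area by 2² = 4 (so the new area is 154) and multiplies the boundary lattice-point count by 2, giving 18.
By Pick's theorem, the interior count of the dilated polygon is 154 − 18/2 + 1 = 146.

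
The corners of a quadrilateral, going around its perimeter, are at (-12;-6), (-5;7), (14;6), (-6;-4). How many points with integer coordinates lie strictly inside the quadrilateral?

131

The shoelace formula gives twice the area as |[(-12)·7 − (-5)·(-6)] + [(-5)·6 − 14·7] + [14·(-4) − (-6)·6] + [(-6)·(-6) − (-12)·(-4)]| = 274, so the area is 137.
Along each edge there are gcd(|Δx|,|Δy|)+1 lattice points, so counting each shared vertex once the boundary has gcd(7,13) + gcd(19,1) + gcd(20,10) + gcd(6,2) = 1+1+10+2 = 14.
Pick's theorem gives I = A − B/2 + 1 = 137 − 14/2 + 1 = 131.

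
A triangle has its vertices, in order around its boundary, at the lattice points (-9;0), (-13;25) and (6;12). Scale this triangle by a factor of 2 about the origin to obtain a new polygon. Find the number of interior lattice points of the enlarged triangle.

Using the shoelace formula, 2A = |((-9)·25 − (-13)·0) + ((-13)·12 − 6·25) + (6·0 − (-9)·12)| = 423, so the area is 211.5.
The number of boundary lattice points is Σ gcd(|Δx|,|Δy|) = gcd(4,25) + gcd(19,13) + gcd(15,12) = 1+1+3 = 5.
Scaling by 2 multiplies the area by 2² = 4 (so the new area is 846) and multiplies the boundary lattice-point count by 2, giving 10.
By Pick's theorem, the interior count of the dilated polygon is 846 − 10/2 + 1 = 842.

842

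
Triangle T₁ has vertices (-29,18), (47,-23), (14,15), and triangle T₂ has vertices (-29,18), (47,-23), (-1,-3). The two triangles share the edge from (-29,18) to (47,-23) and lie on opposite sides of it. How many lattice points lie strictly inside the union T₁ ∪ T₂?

986

The union is the simple quadrilateral with vertices (-29,18), (14,15), (47,-23), (-1,-3) in order.
The shoelace formula gives twice the area as |[(-29)·15 − 14·18] + [14·(-23) − 47·15] + [47·(-3) − (-1)·(-23)] + [(-1)·18 − (-29)·(-3)]| = 1983, so the area is 1983/2.
The number of boundary lattice points is Σ gcd(|Δx|,|Δy|) = gcd(43,3) + gcd(33,38) + gcd(48,20) + gcd(28,21) = 1+1+4+7 = 13.
By Pick's theorem I = A − B/2 + 1 = 1983/2 − 13/2 + 1 = 986.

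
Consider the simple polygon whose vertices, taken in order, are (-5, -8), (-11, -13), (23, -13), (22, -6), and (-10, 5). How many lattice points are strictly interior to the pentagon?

Using the shoelace formula, 2A = |[(-5)·(-13) − (-11)·(-8)] + [(-11)·(-13) − 23·(-13)] + [23·(-6) − 22·(-13)] + [22·5 − (-10)·(-6)] + [(-10)·(-8) − (-5)·5]| = 722, so the area is 361.
Summing gcd(|Δx|,|Δy|) over the edges gives the boundary count: gcd(6,5) + gcd(34,0) + gcd(1,7) + gcd(32,11) + gcd(5,13) = 1+34+1+1+1 = 38.
Pick's theorem gives I = A − B/2 + 1 = 361 − 38/2 + 1 = 343.

343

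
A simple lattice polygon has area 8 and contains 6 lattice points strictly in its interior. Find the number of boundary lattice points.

Pick's theorem gives A = I + B/2 − 1, so B = 2(A − I + 1) = 2(8 − 6 + 1) = 6.

6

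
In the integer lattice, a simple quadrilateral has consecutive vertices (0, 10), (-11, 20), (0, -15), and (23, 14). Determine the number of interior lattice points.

The shoelace formula gives twice the area as |[0·20 − (-11)·10] + [(-11)·(-15) − 0·20] + [0·14 − 23·(-15)] + [23·10 − 0·14]| = 850, so the area is 425.
Along each edge there are gcd(|Δx|,|Δy|)+1 lattice points, so counting each shared vertex once the boundary has gcd(11,10) + gcd(11,35) + gcd(23,29) + gcd(23,4) = 1+1+1+1 = 4.
By Pick's theorem A = I + B/2 − 1, so I = 425 − 4/2 + 1 = 424.

424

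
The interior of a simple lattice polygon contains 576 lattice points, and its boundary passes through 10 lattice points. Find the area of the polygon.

580

Pick's theorem states A = I + B/2 − 1, so A = 576 + 10/2 − 1 = 580.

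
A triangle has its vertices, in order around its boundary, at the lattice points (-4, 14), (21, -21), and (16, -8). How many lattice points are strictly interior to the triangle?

72

Using the shoelace formula, 2A = |((-4)·(-21) − 21·14) + (21·(-8) − 16·(-21)) + (16·14 − (-4)·(-8))| = 150, so the area is 75.
Along each edge there are gcd(|Δx|,|Δy|)+1 lattice points, so counting each shared vertex once the boundary has gcd(25,35) + gcd(5,13) + gcd(20,22) = 5+1+2 = 8.
By Pick's theorem A = I + B/2 − 1, so I = 75 − 8/2 + 1 = 72.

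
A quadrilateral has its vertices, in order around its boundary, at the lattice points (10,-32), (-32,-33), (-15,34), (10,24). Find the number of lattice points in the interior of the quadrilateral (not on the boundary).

Using the shoelace formula, 2A = |[10·(-33) − (-32)·(-32)] + [(-32)·34 − (-15)·(-33)] + [(-15)·24 − 10·34] + [10·(-32) − 10·24]| = 4197, so the area is 4197/2.
Along each edge there are gcd(|Δx|,|Δy|)+1 lattice points, so counting each shared vertex once the boundary has gcd(42,1) + gcd(17,67) + gcd(25,10) + gcd(0,56) = 1+1+5+56 = 63.
Pick's theorem gives I = A − B/2 + 1 = 4197/2 − 63/2 + 1 = 2068.

2068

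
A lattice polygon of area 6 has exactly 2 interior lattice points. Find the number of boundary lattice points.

10

Pick's theorem gives A = I + B/2 − 1, so B = 2(A − I + 1) = 2(6 − 2 + 1) = 10.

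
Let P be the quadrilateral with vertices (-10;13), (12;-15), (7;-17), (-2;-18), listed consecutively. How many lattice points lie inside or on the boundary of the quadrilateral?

239

By the shoelace formula, twice the signed area is |((-10)·(-15) − 12·13) + (12·(-17) − 7·(-15)) + (7·(-18) − (-2)·(-17)) + ((-2)·13 − (-10)·(-18))| = 471, so the area is 471/2.
Along each edge there are gcd(|Δx|,|Δy|)+1 lattice points, so counting each shared vertex once the boundary has gcd(22,28) + gcd(5,2) + gcd(9,1) + gcd(8,31) = 2+1+1+1 = 5.
Pick's theorem gives I = A − B/2 + 1 = 471/2 − 5/2 + 1 = 234, so the closed region contains I + B = 234 + 5 = 239 lattice points.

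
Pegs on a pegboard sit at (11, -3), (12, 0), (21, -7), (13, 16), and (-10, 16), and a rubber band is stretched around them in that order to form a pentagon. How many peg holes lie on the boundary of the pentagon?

Along each edge there are gcd(|Δx|,|Δy|)+1 lattice points, so counting each shared vertex once the boundary has gcd(1,3) + gcd(9,7) + gcd(8,23) + gcd(23,0) + gcd(21,19) = 1+1+1+23+1 = 27.

27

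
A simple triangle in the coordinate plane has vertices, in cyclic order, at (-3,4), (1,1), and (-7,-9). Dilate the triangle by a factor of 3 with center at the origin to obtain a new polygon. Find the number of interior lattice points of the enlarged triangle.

By the shoelace formula, twice the signed area is |[(-3)·1 − 1·4] + [1·(-9) − (-7)·1] + [(-7)·4 − (-3)·(-9)]| = 64, so the area is 32.
The number of boundary lattice points is Σ gcd(|Δx|,|Δy|) = gcd(4,3) + gcd(8,10) + gcd(4,13) = 1+2+1 = 4.
Scaling by 3 multiplies the area by 3² = 9 (so the new area is 288) and multiplies the boundary lattice-point count by 3, giving 12.
By Pick's theorem, the interior count of the dilated polygon is 288 − 12/2 + 1 = 283.

283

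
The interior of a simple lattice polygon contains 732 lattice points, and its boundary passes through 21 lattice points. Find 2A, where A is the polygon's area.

Pick's theorem states A = I + B/2 − 1, so A = 732 + 21/2 − 1 = 1483/2.
Hence 2A = 1483.

1483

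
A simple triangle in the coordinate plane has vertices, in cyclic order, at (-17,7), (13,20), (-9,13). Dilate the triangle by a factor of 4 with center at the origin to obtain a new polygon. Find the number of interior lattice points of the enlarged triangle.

601

Using the shoelace formula, 2A = |[(-17)·20 − 13·7] + [13·13 − (-9)·20] + [(-9)·7 − (-17)·13]| = 76, so the area is 38.
Summing gcd(|Δx|,|Δy|) over the edges gives the boundary count: gcd(30,13) + gcd(22,7) + gcd(8,6) = 1+1+2 = 4.
Scaling by 4 multiplies the area by 4² = 16 (so the new area is 608) and multiplies the boundary lattice-point count by 4, giving 16.
By Pick's theorem, the interior count of the dilated polygon is 608 − 16/2 + 1 = 601.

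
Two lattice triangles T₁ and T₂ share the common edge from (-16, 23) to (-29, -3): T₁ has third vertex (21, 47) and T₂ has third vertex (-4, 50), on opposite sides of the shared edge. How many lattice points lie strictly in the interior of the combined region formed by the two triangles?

The union is the simple quadrilateral with vertices (-16, 23), (21, 47), (-29, -3), (-4, 50) in order.
By the shoelace formula, twice the signed area is |((-16)·47 − 21·23) + (21·(-3) − (-29)·47) + ((-29)·50 − (-4)·(-3)) + ((-4)·23 − (-16)·50)| = 689, so the area is 344.5.
Along each edge there are gcd(|Δx|,|Δy|)+1 lattice points, so counting each shared vertex once the boundary has gcd(37,24) + gcd(50,50) + gcd(25,53) + gcd(12,27) = 1+50+1+3 = 55.
By Pick's theorem I = A − B/2 + 1 = 344.5 − 55/2 + 1 = 318.

318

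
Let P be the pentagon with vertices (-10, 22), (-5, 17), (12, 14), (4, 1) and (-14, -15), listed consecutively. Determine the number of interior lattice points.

Using the shoelace formula, 2A = |((-10)·17 − (-5)·22) + ((-5)·14 − 12·17) + (12·1 − 4·14) + (4·(-15) − (-14)·1) + ((-14)·22 − (-10)·(-15))| = 882, so the area is 441.
Summing gcd(|Δx|,|Δy|) over the edges gives the boundary count: gcd(5,5) + gcd(17,3) + gcd(8,13) + gcd(18,16) + gcd(4,37) = 5+1+1+2+1 = 10.
By Pick's theorem A = I + B/2 − 1, so I = 441 − 10/2 + 1 = 437.

437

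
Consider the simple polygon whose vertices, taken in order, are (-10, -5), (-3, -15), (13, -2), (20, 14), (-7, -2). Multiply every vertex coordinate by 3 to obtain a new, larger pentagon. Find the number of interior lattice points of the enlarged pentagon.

Using the shoelace formula, 2A = |[(-10)·(-15) − (-3)·(-5)] + [(-3)·(-2) − 13·(-15)] + [13·14 − 20·(-2)] + [20·(-2) − (-7)·14] + [(-7)·(-5) − (-10)·(-2)]| = 631, so the area is 631/2.
Along each edge there are gcd(|Δx|,|Δy|)+1 lattice points, so counting each shared vertex once the boundary has gcd(7,10) + gcd(16,13) + gcd(7,16) + gcd(27,16) + gcd(3,3) = 1+1+1+1+3 = 7.
Scaling by 3 multiplies the area by 3² = 9 (so the new area is 5679/2) and multiplies the boundary lattice-point count by 3, giving 21.
By Pick's theorem, the interior count of the dilated polygon is 5679/2 − 21/2 + 1 = 2830.

2830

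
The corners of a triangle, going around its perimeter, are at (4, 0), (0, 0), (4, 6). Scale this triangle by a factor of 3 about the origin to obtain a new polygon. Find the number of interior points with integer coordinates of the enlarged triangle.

91

Using the shoelace formula, 2A = |(4·0 − 0·0) + (0·6 − 4·0) + (4·0 − 4·6)| = 24, so the area is 12.
The number of boundary lattice points is Σ gcd(|Δx|,|Δy|) = gcd(4,0) + gcd(4,6) + gcd(0,6) = 4+2+6 = 12.
Scaling by 3 multiplies the area by 3² = 9 (so the new area is 108) and multiplies the boundary lattice-point count by 3, giving 36.
By Pick's theorem, the interior count of the dilated polygon is 108 − 36/2 + 1 = 91.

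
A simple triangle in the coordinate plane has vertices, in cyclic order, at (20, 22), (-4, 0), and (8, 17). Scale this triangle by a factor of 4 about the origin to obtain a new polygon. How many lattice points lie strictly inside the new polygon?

By the shoelace formula, twice the signed area is |[20·0 − (-4)·22] + [(-4)·17 − 8·0] + [8·22 − 20·17]| = 144, so the area is 72.
Along each edge there are gcd(|Δx|,|Δy|)+1 lattice points, so counting each shared vertex once the boundary has gcd(24,22) + gcd(12,17) + gcd(12,5) = 2+1+1 = 4.
Scaling by 4 multiplies the area by 4² = 16 (so the new area is 1152) and multiplies the boundary lattice-point count by 4, giving 16.
By Pick's theorem, the interior count of the dilated polygon is 1152 − 16/2 + 1 = 1145.

1145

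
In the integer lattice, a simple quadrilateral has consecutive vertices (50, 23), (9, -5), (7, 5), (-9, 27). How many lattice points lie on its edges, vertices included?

Along each edge there are gcd(|Δx|,|Δy|)+1 lattice points, so counting each shared vertex once the boundary has gcd(41,28) + gcd(2,10) + gcd(16,22) + gcd(59,4) = 1+2+2+1 = 6.

6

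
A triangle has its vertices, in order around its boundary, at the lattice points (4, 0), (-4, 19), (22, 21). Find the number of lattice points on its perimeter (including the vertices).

6

The number of boundary lattice points is Σ gcd(|Δx|,|Δy|) = gcd(8,19) + gcd(26,2) + gcd(18,21) = 1+2+3 = 6.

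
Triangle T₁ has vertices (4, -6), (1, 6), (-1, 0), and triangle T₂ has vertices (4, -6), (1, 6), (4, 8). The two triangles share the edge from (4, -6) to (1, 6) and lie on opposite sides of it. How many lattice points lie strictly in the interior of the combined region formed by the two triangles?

34

The union is the simple quadrilateral with vertices (4, -6), (-1, 0), (1, 6), (4, 8) in order.
The shoelace formula gives twice the area as |(4·0 − (-1)·(-6)) + ((-1)·6 − 1·0) + (1·8 − 4·6) + (4·(-6) − 4·8)| = 84, so the area is 42.
Along each edge there are gcd(|Δx|,|Δy|)+1 lattice points, so counting each shared vertex once the boundary has gcd(5,6) + gcd(2,6) + gcd(3,2) + gcd(0,14) = 1+2+1+14 = 18.
By Pick's theorem I = A − B/2 + 1 = 42 − 18/2 + 1 = 34.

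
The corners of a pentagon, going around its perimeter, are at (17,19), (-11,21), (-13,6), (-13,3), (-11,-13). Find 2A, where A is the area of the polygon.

1026

The shoelace formula gives twice the area as |(17·21 − (-11)·19) + ((-11)·6 − (-13)·21) + ((-13)·3 − (-13)·6) + ((-13)·(-13) − (-11)·3) + ((-11)·19 − 17·(-13))| = 1026, so the area is 513.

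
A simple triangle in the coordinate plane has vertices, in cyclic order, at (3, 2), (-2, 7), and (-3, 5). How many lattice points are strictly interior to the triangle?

The shoelace formula gives twice the area as |[3·7 − (-2)·2] + [(-2)·5 − (-3)·7] + [(-3)·2 − 3·5]| = 15, so the area is 7.5.
Along each edge there are gcd(|Δx|,|Δy|)+1 lattice points, so counting each shared vertex once the boundary has gcd(5,5) + gcd(1,2) + gcd(6,3) = 5+1+3 = 9.
Pick's theorem gives I = A − B/2 + 1 = 7.5 − 9/2 + 1 = 4.

4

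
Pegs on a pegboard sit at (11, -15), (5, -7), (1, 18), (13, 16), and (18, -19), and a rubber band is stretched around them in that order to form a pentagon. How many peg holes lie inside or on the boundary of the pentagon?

366

By the shoelace formula, twice the signed area is |(11·(-7) − 5·(-15)) + (5·18 − 1·(-7)) + (1·16 − 13·18) + (13·(-19) − 18·16) + (18·(-15) − 11·(-19))| = 719, so the area is 359.5.
Along each edge there are gcd(|Δx|,|Δy|)+1 lattice points, so counting each shared vertex once the boundary has gcd(6,8) + gcd(4,25) + gcd(12,2) + gcd(5,35) + gcd(7,4) = 2+1+2+5+1 = 11.
Pick's theorem gives I = A − B/2 + 1 = 359.5 − 11/2 + 1 = 355, so the closed region contains I + B = 355 + 11 = 366 lattice points.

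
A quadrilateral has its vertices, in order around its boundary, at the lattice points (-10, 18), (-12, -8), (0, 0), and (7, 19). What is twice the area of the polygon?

Using the shoelace formula, 2A = |((-10)·(-8) − (-12)·18) + ((-12)·0 − 0·(-8)) + (0·19 − 7·0) + (7·18 − (-10)·19)| = 612, so the area is 306.

612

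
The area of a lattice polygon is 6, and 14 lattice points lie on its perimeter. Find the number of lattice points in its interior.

0

From Pick's theorem, I = A − B/2 + 1 = 6 − 14/2 + 1 = 0.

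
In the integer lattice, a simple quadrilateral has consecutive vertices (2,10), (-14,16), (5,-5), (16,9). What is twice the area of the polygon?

By the shoelace formula, twice the signed area is |(2·16 − (-14)·10) + ((-14)·(-5) − 5·16) + (5·9 − 16·(-5)) + (16·10 − 2·9)| = 429, so the area is 429/2.

429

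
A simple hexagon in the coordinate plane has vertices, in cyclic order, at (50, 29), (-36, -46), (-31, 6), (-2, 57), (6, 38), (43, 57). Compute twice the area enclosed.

7966

Using the shoelace formula, 2A = |(50·(-46) − (-36)·29) + ((-36)·6 − (-31)·(-46)) + ((-31)·57 − (-2)·6) + ((-2)·38 − 6·57) + (6·57 − 43·38) + (43·29 − 50·57)| = 7966, so the area is 3983.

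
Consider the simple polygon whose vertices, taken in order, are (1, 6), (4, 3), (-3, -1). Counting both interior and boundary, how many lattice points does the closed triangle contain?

By the shoelace formula, twice the signed area is |[1·3 − 4·6] + [4·(-1) − (-3)·3] + [(-3)·6 − 1·(-1)]| = 33, so the area is 33/2.
Summing gcd(|Δx|,|Δy|) over the edges gives the boundary count: gcd(3,3) + gcd(7,4) + gcd(4,7) = 3+1+1 = 5.
Pick's theorem gives I = A − B/2 + 1 = 33/2 − 5/2 + 1 = 15, so the closed region contains I + B = 15 + 5 = 20 lattice points.

20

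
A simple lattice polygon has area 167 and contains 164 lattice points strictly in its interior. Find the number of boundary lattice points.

8

Pick's theorem gives A = I + B/2 − 1, so B = 2(A − I + 1) = 2(167 − 164 + 1) = 8.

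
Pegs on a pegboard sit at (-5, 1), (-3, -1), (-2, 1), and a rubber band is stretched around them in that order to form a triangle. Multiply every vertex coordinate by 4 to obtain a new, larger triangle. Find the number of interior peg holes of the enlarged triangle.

The shoelace formula gives twice the area as |[(-5)·(-1) − (-3)·1] + [(-3)·1 − (-2)·(-1)] + [(-2)·1 − (-5)·1]| = 6, so the area is 3.
Summing gcd(|Δx|,|Δy|) over the edges gives the boundary count: gcd(2,2) + gcd(1,2) + gcd(3,0) = 2+1+3 = 6.
Scaling by 4 multiplies the area by 4² = 16 (so the new area is 48) and multiplies the boundary lattice-point count by 4, giving 24.
By Pick's theorem, the interior count of the dilated polygon is 48 − 24/2 + 1 = 37.

37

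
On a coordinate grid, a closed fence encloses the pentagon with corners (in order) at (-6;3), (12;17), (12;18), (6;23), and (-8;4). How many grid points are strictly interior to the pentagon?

By the shoelace formula, twice the signed area is |((-6)·17 − 12·3) + (12·18 − 12·17) + (12·23 − 6·18) + (6·4 − (-8)·23) + ((-8)·3 − (-6)·4)| = 250, so the area is 125.
Summing gcd(|Δx|,|Δy|) over the edges gives the boundary count: gcd(18,14) + gcd(0,1) + gcd(6,5) + gcd(14,19) + gcd(2,1) = 2+1+1+1+1 = 6.
Pick's theorem gives I = A − B/2 + 1 = 125 − 6/2 + 1 = 123.

123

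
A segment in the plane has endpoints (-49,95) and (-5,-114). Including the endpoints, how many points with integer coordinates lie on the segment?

The number of lattice points on a segment between lattice points is gcd(|Δx|,|Δy|) + 1 = gcd(44,209) + 1 = 11 + 1 = 12.

12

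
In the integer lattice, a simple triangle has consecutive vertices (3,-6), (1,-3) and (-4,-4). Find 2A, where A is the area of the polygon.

17

By the shoelace formula, twice the signed area is |(3·(-3) − 1·(-6)) + (1·(-4) − (-4)·(-3)) + ((-4)·(-6) − 3·(-4))| = 17, so the area is 17/2.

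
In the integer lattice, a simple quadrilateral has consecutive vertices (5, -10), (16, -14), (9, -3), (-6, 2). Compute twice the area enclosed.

The shoelace formula gives twice the area as |[5·(-14) − 16·(-10)] + [16·(-3) − 9·(-14)] + [9·2 − (-6)·(-3)] + [(-6)·(-10) − 5·2]| = 218, so the area is 109.

218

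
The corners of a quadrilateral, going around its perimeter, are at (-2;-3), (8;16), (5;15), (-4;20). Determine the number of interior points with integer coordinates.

121

Using the shoelace formula, 2A = |((-2)·16 − 8·(-3)) + (8·15 − 5·16) + (5·20 − (-4)·15) + ((-4)·(-3) − (-2)·20)| = 244, so the area is 122.
Summing gcd(|Δx|,|Δy|) over the edges gives the boundary count: gcd(10,19) + gcd(3,1) + gcd(9,5) + gcd(2,23) = 1+1+1+1 = 4.
Pick's theorem gives I = A − B/2 + 1 = 122 − 4/2 + 1 = 121.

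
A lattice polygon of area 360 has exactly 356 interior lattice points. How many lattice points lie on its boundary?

10

Pick's theorem gives A = I + B/2 − 1, so B = 2(A − I + 1) = 2(360 − 356 + 1) = 10.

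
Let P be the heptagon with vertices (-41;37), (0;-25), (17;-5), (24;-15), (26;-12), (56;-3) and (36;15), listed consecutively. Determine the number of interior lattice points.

2444

Using the shoelace formula, 2A = |((-41)·(-25) − 0·37) + (0·(-5) − 17·(-25)) + (17·(-15) − 24·(-5)) + (24·(-12) − 26·(-15)) + (26·(-3) − 56·(-12)) + (56·15 − 36·(-3)) + (36·37 − (-41)·15)| = 4906, so the area is 2453.
Summing gcd(|Δx|,|Δy|) over the edges gives the boundary count: gcd(41,62) + gcd(17,20) + gcd(7,10) + gcd(2,3) + gcd(30,9) + gcd(20,18) + gcd(77,22) = 1+1+1+1+3+2+11 = 20.
Pick's theorem gives I = A − B/2 + 1 = 2453 − 20/2 + 1 = 2444.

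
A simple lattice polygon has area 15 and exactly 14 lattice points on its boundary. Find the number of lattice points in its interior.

Pick's theorem A = I + B/2 − 1 rearranges to I = A − B/2 + 1 = 15 − 14/2 + 1 = 9.

9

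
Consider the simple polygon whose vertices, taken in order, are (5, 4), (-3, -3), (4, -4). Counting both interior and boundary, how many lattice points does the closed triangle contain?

Using the shoelace formula, 2A = |[5·(-3) − (-3)·4] + [(-3)·(-4) − 4·(-3)] + [4·4 − 5·(-4)]| = 57, so the area is 57/2.
Along each edge there are gcd(|Δx|,|Δy|)+1 lattice points, so counting each shared vertex once the boundary has gcd(8,7) + gcd(7,1) + gcd(1,8) = 1+1+1 = 3.
Pick's theorem gives I = A − B/2 + 1 = 57/2 − 3/2 + 1 = 28, so the closed region contains I + B = 28 + 3 = 31 lattice points.

31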